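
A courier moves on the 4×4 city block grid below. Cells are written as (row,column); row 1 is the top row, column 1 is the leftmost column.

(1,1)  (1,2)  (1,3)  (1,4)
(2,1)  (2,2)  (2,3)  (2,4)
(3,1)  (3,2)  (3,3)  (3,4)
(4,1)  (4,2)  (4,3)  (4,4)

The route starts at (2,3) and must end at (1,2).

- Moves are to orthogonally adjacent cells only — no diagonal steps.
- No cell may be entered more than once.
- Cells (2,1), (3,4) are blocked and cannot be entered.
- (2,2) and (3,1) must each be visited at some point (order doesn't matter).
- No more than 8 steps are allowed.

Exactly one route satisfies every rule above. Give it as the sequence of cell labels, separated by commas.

(2,3), (3,3), (4,3), (4,2), (4,1), (3,1), (3,2), (2,2), (1,2)

The budget equals the shortest possible length, so every move has to be on a shortest route through the required cells.
Route from (2,3): 2× down (reaching (4,3)), 2× left (reaching (4,1)), up to (3,1), right to (3,2), 2× up (reaching (1,2)) — 8 moves in all.
Check: all required cells visited; 8 ≤ 8 moves.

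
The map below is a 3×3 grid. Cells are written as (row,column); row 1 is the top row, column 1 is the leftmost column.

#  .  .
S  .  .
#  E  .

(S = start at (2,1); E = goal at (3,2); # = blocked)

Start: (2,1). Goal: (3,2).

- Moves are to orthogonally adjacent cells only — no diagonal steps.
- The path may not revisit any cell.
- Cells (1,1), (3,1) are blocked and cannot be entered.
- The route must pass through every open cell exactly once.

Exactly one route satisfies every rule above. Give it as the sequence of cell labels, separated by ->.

(2,1) -> (2,2) -> (1,2) -> (1,3) -> (2,3) -> (3,3) -> (3,2)

Need to visit all 7 open cells exactly once, starting at (2,1) and ending at (3,2).
Route from (2,1): right 1 to (2,2), up 1 to (1,2), right 1 to (1,3), down 2 to (3,3), left 1 to (3,2) — 6 moves in all.
Check: all 7 open cells covered.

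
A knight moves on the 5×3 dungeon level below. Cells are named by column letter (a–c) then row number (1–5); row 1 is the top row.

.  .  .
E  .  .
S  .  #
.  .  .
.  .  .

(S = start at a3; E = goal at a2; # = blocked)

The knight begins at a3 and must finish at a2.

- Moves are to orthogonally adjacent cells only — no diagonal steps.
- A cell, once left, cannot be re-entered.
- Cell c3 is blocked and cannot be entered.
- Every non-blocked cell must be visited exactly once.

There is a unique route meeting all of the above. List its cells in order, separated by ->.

a3 -> a4 -> a5 -> b5 -> c5 -> c4 -> b4 -> b3 -> b2 -> c2 -> c1 -> b1 -> a1 -> a2

Need to visit all 14 open cells exactly once, starting at a3 and ending at a2.
Cell a5 has only two open neighbours (a4 and b5), so the path must pass straight through it: one of those is the cell it's entered from and the other is where it exits.
Route from a3: down 2 to a5, right 2 to c5, up 1 to c4, left 1 to b4, up 2 to b2, right 1 to c2, up 1 to c1, left 2 to a1, down 1 to a2 — 13 moves in all.
Check: all 14 open cells covered.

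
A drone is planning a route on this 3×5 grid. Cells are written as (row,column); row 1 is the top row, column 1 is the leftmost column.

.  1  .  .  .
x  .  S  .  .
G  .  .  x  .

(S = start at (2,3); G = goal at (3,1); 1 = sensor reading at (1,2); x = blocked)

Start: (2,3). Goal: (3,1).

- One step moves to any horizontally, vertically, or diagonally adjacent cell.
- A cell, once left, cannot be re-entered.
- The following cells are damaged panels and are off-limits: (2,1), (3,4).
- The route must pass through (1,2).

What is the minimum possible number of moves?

3

Any route passes through (1,2) somewhere between (2,3) and (3,1). Summing Chebyshev distances along the two legs ((2,3) → (1,2) → (3,1)) gives a lower bound of 1 + 2 = 3 moves.
A route of 3 moves achieves this: (2,3) → (1,2) → (2,2) → (3,1).
Since 3 matches the lower bound, it is optimal.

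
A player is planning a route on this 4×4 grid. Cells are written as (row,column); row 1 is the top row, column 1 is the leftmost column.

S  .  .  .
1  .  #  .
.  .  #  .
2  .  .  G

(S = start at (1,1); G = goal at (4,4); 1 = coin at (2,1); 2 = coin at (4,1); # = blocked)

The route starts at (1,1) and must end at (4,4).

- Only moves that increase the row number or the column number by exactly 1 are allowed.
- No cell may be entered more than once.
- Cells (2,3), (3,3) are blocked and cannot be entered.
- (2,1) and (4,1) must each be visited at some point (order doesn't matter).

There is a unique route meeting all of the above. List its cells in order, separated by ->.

(1,1) -> (2,1) -> (3,1) -> (4,1) -> (4,2) -> (4,3) -> (4,4)

Moves only go right or down, so the column and row indices never decrease.
Route from (1,1): down 3 to (4,1), right 3 to (4,4) — 6 moves in all.
Check: all required cells visited.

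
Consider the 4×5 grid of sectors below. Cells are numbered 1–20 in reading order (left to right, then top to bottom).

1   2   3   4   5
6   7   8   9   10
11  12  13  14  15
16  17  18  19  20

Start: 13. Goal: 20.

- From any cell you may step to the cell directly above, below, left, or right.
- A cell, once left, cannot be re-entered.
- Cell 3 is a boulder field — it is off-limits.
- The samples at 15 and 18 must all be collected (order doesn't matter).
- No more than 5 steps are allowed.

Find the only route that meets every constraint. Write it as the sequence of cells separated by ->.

Any route must reach 15 and 18 and still end at 20 within 5 moves, so the order of the required stops is forced.
Route from 13: down 1 to 18, right 1 to 19, up 1 to 14, right 1 to 15, down 1 to 20 — 5 moves in all.
Check: all required cells visited; 5 ≤ 5 moves.

13 -> 18 -> 19 -> 14 -> 15 -> 20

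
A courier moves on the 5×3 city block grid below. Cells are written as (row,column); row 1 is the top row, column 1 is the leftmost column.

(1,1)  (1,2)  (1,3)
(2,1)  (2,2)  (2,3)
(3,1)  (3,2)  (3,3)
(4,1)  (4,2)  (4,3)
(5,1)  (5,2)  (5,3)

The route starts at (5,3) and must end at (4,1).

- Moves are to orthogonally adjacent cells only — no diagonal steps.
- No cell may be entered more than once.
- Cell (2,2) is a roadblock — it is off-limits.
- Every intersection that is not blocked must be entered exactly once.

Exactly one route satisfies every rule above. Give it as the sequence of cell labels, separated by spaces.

Need to visit all 14 open cells exactly once, starting at (5,3) and ending at (4,1).
Cell (1,1) has only two open neighbours ((2,1) and (1,2)), so the path must pass straight through it: one of those is the cell it's entered from and the other is where it exits.
Route from (5,3): up 4 to (1,3), left 2 to (1,1), down 2 to (3,1), right 1 to (3,2), down 2 to (5,2), left 1 to (5,1), up 1 to (4,1) — 13 moves in all.
Check: all 14 open cells covered.

(5,3) (4,3) (3,3) (2,3) (1,3) (1,2) (1,1) (2,1) (3,1) (3,2) (4,2) (5,2) (5,1) (4,1)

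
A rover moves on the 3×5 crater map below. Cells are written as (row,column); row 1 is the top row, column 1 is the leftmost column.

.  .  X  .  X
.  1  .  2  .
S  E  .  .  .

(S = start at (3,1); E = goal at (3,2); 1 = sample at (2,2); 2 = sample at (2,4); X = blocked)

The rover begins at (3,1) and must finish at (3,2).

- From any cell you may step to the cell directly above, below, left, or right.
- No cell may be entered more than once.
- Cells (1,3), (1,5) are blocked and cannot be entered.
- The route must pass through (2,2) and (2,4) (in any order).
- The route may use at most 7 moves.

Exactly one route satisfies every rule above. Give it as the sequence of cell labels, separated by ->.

The 7-move cap with required stops at (2,2), (2,4) leaves no slack for detours.
Route from (3,1): up to (2,1), 3× right (reaching (2,4)), down to (3,4), 2× left (reaching (3,2)) — 7 moves in all.
Check: all required cells visited; 7 ≤ 7 moves.

(3,1) -> (2,1) -> (2,2) -> (2,3) -> (2,4) -> (3,4) -> (3,3) -> (3,2)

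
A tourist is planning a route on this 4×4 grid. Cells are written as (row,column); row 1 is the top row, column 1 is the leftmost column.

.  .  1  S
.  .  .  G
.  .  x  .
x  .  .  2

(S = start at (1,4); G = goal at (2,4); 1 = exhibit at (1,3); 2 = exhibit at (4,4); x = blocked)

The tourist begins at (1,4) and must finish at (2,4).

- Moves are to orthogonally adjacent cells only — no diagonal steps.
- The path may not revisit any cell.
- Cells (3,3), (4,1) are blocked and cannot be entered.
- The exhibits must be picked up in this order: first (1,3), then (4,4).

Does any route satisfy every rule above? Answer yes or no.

yes

One route that works: (1,4) → (1,3) → (2,3) → (2,2) → (3,2) → (4,2) → (4,3) → (4,4) → (3,4) → (2,4).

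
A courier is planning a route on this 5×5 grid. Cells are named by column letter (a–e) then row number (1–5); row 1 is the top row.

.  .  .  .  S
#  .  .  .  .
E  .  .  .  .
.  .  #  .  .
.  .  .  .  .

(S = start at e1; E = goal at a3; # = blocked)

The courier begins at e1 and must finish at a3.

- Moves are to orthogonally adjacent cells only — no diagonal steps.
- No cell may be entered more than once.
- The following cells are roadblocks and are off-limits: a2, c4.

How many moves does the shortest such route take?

The Manhattan distance from e1 to a3 is |1−3| + |5−1| = 6, so at least 6 moves are needed.
A route of 6 moves achieves this: e1 → e2 → e3 → d3 → c3 → b3 → a3.
Since 6 matches the lower bound, it is optimal.

6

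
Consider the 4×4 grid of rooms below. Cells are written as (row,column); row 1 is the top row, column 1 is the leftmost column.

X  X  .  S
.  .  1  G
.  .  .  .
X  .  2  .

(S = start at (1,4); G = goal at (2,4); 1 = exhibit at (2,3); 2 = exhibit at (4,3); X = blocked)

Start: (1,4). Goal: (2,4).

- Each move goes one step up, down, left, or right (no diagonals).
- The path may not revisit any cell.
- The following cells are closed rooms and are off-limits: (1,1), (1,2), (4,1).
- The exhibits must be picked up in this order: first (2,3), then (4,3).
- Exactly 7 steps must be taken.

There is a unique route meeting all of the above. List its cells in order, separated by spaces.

The waypoints must appear in the order (2,3), (4,3), with no cell reused.
Route from (1,4): left to (1,3), 3× down (reaching (4,3)), right to (4,4), 2× up (reaching (2,4)) — 7 moves in all.
Check: order respected (1 at step 2, 2 at step 4); 7 moves as required.

(1,4) (1,3) (2,3) (3,3) (4,3) (4,4) (3,4) (2,4)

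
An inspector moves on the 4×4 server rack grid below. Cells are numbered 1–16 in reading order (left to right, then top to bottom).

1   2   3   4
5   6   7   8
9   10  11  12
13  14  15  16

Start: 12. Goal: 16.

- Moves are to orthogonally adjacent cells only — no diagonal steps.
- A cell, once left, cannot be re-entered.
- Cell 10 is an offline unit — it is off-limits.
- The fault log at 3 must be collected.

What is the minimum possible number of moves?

Any route passes through 3 somewhere between 12 and 16. Summing Manhattan distances along the two legs (12 → 3 → 16) gives a lower bound of 3 + 4 = 7 moves.
A route of 7 moves achieves this: 12 → 8 → 4 → 3 → 7 → 11 → 15 → 16.
Since 7 matches the lower bound, it is optimal.

7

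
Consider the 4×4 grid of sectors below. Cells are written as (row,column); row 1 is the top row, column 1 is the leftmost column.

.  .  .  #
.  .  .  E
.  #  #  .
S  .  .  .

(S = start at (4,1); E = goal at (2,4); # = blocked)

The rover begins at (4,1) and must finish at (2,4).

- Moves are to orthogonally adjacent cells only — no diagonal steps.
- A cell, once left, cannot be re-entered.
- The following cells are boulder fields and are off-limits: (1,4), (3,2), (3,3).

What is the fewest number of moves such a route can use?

5

The Manhattan distance from (4,1) to (2,4) is |4−2| + |1−4| = 5, so at least 5 moves are needed.
A route of 5 moves achieves this: (4,1) → (3,1) → (2,1) → (2,2) → (2,3) → (2,4).
Since 5 matches the lower bound, it is optimal.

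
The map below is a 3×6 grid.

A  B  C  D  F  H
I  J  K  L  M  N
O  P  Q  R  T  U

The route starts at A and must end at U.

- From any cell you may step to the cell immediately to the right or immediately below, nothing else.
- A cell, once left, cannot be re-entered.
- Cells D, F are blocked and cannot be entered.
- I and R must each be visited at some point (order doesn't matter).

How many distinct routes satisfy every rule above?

A right/down-only route from A to U makes exactly 2 down-moves and 5 right-moves in some order.
With no other constraints that would be C(7,2) = 21 routes.
A monotone route can only reach the required cells in the order I, R, so split there and multiply the segment counts (each segment already excludes blocked cells): A→I: 1; I→R: 4; R→U: 1; product = 4.
That gives 4 routes.

4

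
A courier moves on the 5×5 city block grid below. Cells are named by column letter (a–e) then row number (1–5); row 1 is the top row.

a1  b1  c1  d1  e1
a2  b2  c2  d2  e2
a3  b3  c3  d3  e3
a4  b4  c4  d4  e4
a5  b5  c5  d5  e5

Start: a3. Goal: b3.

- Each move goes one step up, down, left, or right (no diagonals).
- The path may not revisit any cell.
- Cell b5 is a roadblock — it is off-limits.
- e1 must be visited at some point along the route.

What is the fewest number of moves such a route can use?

Any route passes through e1 somewhere between a3 and b3. Summing Manhattan distances along the two legs (a3 → e1 → b3) gives a lower bound of 6 + 5 = 11 moves.
A route of 11 moves achieves this: a3 → a2 → a1 → b1 → c1 → d1 → e1 → e2 → e3 → d3 → c3 → b3.
Since 11 matches the lower bound, it is optimal.

11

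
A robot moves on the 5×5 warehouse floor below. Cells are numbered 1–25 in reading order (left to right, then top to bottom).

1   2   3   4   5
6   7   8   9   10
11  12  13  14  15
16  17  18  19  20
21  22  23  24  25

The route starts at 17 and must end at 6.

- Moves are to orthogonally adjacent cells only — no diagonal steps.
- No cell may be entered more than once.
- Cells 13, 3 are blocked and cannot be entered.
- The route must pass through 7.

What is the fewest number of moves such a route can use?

3

Any route passes through 7 somewhere between 17 and 6. Summing Manhattan distances along the two legs (17 → 7 → 6) gives a lower bound of 2 + 1 = 3 moves.
A route of 3 moves achieves this: 17 → 12 → 7 → 6.
Since 3 matches the lower bound, it is optimal.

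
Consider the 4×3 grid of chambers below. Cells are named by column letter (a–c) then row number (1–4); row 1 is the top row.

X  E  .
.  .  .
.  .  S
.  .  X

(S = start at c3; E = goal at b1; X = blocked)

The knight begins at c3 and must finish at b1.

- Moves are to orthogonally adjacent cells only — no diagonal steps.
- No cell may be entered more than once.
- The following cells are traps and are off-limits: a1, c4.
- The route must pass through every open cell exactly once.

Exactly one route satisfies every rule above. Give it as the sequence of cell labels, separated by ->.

Need to visit all 10 open cells exactly once, starting at c3 and ending at b1.
Cell a4 has only two open neighbours (a3 and b4), so the path must pass straight through it: one of those is the cell it's entered from and the other is where it exits.
Route from c3: left 1 to b3, down 1 to b4, left 1 to a4, up 2 to a2, right 2 to c2, up 1 to c1, left 1 to b1 — 9 moves in all.
Check: all 10 open cells covered.

c3 -> b3 -> b4 -> a4 -> a3 -> a2 -> b2 -> c2 -> c1 -> b1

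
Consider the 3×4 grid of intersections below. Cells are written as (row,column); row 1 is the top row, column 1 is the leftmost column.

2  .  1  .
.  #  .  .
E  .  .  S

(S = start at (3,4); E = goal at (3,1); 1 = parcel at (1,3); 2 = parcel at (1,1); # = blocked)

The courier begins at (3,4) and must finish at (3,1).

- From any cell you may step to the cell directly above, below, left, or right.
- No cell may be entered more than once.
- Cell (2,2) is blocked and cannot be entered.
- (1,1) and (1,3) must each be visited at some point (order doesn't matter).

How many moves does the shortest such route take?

7

Any route passes through (1,1) and (1,3) in some order between (3,4) and (3,1). Summing Manhattan distances along each leg and taking the cheapest ordering ((3,4) → (1,3) → (1,1) → (3,1)) gives a lower bound of 3 + 2 + 2 = 7 moves.
A route of 7 moves achieves this: (3,4) → (2,4) → (1,4) → (1,3) → (1,2) → (1,1) → (2,1) → (3,1).
Since 7 matches the lower bound, it is optimal.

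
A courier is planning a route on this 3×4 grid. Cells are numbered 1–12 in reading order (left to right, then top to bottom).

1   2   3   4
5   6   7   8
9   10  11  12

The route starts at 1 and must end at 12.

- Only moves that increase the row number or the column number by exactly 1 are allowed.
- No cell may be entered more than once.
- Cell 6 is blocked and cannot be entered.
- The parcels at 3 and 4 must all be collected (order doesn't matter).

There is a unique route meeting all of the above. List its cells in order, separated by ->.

1 -> 2 -> 3 -> 4 -> 8 -> 12

Moves only go right or down, so the column and row indices never decrease.
Route from 1: 3× right (reaching 4), 2× down (reaching 12) — 5 moves in all.
Check: all required cells visited.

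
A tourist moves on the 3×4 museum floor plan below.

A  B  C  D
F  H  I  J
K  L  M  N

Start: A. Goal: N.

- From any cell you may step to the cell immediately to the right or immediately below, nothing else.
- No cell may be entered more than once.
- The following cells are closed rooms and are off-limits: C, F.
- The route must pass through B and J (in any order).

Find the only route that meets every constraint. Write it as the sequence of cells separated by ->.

Moves only go right or down, so the column and row indices never decrease.
Route from A: right to B, down to H, 2× right (reaching J), down to N — 5 moves in all.
Check: all required cells visited.

A -> B -> H -> I -> J -> N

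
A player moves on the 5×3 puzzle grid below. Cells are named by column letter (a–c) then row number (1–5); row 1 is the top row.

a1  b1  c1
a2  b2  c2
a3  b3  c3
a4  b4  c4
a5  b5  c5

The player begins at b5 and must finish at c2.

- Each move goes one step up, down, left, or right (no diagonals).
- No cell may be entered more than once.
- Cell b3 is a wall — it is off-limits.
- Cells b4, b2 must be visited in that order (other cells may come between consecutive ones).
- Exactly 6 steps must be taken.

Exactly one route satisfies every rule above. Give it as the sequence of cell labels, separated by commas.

The waypoints must appear in the order b4, b2, with no cell reused.
Route from b5: up to b4, left to a4, 2× up (reaching a2), 2× right (reaching c2) — 6 moves in all.
Check: order respected (b4 at step 1, b2 at step 5); 6 moves as required.

b5, b4, a4, a3, a2, b2, c2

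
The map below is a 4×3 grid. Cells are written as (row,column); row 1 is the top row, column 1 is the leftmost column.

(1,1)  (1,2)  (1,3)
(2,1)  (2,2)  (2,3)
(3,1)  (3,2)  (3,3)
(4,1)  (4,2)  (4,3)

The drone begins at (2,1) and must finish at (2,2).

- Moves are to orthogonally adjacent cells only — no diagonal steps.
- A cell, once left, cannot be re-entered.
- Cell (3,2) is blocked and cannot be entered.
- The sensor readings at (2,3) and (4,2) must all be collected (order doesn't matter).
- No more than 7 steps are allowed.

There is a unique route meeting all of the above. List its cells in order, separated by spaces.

The 7-move cap with required stops at (2,3), (4,2) leaves no slack for detours.
Route from (2,1): down 2 to (4,1), right 2 to (4,3), up 2 to (2,3), left 1 to (2,2) — 7 moves in all.
Check: all required cells visited; 7 ≤ 7 moves.

(2,1) (3,1) (4,1) (4,2) (4,3) (3,3) (2,3) (2,2)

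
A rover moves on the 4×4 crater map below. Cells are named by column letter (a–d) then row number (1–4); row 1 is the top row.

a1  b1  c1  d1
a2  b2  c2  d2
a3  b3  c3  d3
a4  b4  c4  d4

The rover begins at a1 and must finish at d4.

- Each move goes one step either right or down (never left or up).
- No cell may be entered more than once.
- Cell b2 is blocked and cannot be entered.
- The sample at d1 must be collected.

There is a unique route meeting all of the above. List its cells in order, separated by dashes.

a1 - b1 - c1 - d1 - d2 - d3 - d4

Moves only go right or down, so the column and row indices never decrease.
Route from a1: right 3 to d1, down 3 to d4 — 6 moves in all.
Check: all required cells visited.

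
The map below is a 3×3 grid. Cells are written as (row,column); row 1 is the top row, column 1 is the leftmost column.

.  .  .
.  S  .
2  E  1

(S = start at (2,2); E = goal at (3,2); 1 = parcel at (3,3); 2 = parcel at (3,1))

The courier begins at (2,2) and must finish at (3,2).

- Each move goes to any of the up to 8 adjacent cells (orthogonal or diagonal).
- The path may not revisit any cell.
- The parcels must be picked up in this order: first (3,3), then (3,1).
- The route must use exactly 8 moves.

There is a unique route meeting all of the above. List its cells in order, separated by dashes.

The waypoints must appear in the order (3,3), (3,1), with no cell reused.
Route from (2,2): down-right to (3,3), 2× up (reaching (1,3)), 2× left (reaching (1,1)), 2× down (reaching (3,1)), right to (3,2) — 8 moves in all.
Check: order respected (1 at step 1, 2 at step 7); 8 moves as required.

(2,2) - (3,3) - (2,3) - (1,3) - (1,2) - (1,1) - (2,1) - (3,1) - (3,2)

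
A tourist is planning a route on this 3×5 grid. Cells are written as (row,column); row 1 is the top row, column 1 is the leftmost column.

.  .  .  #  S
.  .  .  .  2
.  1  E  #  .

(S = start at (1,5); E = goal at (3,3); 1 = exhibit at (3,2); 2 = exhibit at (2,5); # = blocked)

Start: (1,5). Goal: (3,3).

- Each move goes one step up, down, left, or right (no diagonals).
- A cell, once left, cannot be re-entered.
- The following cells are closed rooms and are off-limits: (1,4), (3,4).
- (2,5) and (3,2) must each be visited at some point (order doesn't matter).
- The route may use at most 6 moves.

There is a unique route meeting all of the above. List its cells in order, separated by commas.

(1,5), (2,5), (2,4), (2,3), (2,2), (3,2), (3,3)

Any route must reach (2,5) and (3,2) and still end at (3,3) within 6 moves, so the order of the required stops is forced.
Route from (1,5): down 1 to (2,5), left 3 to (2,2), down 1 to (3,2), right 1 to (3,3) — 6 moves in all.
Check: all required cells visited; 6 ≤ 6 moves.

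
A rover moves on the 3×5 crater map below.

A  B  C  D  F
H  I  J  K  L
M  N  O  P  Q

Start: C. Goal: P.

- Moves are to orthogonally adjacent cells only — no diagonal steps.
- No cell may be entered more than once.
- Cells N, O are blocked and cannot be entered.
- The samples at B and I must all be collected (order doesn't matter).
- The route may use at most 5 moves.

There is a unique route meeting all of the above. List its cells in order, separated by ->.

Any route must reach B and I and still end at P within 5 moves, so the order of the required stops is forced.
Route from C: left to B, down to I, 2× right (reaching K), down to P — 5 moves in all.
Check: all required cells visited; 5 ≤ 5 moves.

C -> B -> I -> J -> K -> P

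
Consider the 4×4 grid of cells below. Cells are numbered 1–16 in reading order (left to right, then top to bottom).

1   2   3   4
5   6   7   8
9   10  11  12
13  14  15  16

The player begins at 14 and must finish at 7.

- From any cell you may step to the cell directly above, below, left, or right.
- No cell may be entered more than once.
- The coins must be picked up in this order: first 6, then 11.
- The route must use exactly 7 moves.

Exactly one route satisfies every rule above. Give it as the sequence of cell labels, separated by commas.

The waypoints must appear in the order 6, 11, with no cell reused.
Route from 14: left to 13, 2× up (reaching 5), right to 6, down to 10, right to 11, up to 7 — 7 moves in all.
Check: order respected (6 at step 4, 11 at step 6); 7 moves as required.

14, 13, 9, 5, 6, 10, 11, 7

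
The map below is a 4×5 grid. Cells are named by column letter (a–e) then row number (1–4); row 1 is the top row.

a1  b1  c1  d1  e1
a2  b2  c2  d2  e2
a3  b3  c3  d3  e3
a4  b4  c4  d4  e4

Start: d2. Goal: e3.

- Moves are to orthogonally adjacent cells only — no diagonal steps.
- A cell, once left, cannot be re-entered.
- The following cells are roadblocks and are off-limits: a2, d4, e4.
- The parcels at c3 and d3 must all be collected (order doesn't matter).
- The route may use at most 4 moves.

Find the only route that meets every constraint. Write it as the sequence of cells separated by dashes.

The budget equals the shortest possible length, so every move has to be on a shortest route through the required cells.
Route from d2: left to c2, down to c3, 2× right (reaching e3) — 4 moves in all.
Check: all required cells visited; 4 ≤ 4 moves.

d2 - c2 - c3 - d3 - e3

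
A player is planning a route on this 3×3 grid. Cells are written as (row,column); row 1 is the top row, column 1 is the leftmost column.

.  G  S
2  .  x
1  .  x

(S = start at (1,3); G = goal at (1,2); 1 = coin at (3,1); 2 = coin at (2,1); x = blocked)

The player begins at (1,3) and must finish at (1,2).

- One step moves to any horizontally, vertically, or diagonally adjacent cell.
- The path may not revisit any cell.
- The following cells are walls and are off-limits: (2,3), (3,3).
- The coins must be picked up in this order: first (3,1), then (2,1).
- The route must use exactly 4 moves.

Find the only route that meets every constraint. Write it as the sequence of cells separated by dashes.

The waypoints must appear in the order (3,1), (2,1), with no cell reused.
Route from (1,3): 2× down-left (reaching (3,1)), up to (2,1), up-right to (1,2) — 4 moves in all.
Check: order respected (1 at step 2, 2 at step 3); 4 moves as required.

(1,3) - (2,2) - (3,1) - (2,1) - (1,2)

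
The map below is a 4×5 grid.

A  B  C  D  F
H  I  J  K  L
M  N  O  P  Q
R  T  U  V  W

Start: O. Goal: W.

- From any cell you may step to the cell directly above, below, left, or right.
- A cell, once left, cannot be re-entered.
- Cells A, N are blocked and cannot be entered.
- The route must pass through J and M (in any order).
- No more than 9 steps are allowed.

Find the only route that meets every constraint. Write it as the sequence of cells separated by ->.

The 9-move cap with required stops at J, M leaves no slack for detours.
Route from O: up to J, 2× left (reaching H), 2× down (reaching R), 4× right (reaching W) — 9 moves in all.
Check: all required cells visited; 9 ≤ 9 moves.

O -> J -> I -> H -> M -> R -> T -> U -> V -> W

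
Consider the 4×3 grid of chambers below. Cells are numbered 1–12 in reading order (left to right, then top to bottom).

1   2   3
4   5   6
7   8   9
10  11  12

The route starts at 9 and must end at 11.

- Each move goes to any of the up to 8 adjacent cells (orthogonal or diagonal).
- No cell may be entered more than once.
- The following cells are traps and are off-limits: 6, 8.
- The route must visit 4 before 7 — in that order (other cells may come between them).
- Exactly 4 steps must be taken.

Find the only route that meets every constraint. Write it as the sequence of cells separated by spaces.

The waypoints must appear in the order 4, 7, with no cell reused.
Route from 9: up-left to 5, left to 4, down to 7, down-right to 11 — 4 moves in all.
Check: order respected (4 at step 2, 7 at step 3); 4 moves as required.

9 5 4 7 11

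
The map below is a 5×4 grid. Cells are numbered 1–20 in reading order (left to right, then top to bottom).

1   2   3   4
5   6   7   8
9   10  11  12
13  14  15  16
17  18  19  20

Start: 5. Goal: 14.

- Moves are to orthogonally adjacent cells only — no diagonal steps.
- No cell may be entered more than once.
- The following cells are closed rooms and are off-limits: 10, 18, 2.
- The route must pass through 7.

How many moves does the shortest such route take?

Any route passes through 7 somewhere between 5 and 14. Summing Manhattan distances along the two legs (5 → 7 → 14) gives a lower bound of 2 + 3 = 5 moves.
A route of 5 moves achieves this: 5 → 6 → 7 → 11 → 15 → 14.
Since 5 matches the lower bound, it is optimal.

5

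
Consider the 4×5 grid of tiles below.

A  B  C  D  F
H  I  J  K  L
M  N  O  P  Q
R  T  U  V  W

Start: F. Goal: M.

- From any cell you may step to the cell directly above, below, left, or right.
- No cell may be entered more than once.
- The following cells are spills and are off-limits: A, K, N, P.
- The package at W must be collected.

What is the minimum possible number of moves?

Any route passes through W somewhere between F and M. Summing Manhattan distances along the two legs (F → W → M) gives a lower bound of 3 + 5 = 8 moves.
A route of 8 moves achieves this: F → L → Q → W → V → U → T → R → M.
Since 8 matches the lower bound, it is optimal.

8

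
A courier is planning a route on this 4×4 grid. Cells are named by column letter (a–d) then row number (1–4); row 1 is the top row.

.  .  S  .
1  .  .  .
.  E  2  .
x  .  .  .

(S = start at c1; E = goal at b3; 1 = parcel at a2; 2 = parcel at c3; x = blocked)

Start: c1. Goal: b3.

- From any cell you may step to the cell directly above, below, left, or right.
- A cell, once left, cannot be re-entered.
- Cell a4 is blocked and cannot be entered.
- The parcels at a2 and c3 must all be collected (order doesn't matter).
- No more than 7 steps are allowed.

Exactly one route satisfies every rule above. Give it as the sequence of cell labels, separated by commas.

The budget equals the shortest possible length, so every move has to be on a shortest route through the required cells.
Route from c1: left 2 to a1, down 1 to a2, right 2 to c2, down 1 to c3, left 1 to b3 — 7 moves in all.
Check: all required cells visited; 7 ≤ 7 moves.

c1, b1, a1, a2, b2, c2, c3, b3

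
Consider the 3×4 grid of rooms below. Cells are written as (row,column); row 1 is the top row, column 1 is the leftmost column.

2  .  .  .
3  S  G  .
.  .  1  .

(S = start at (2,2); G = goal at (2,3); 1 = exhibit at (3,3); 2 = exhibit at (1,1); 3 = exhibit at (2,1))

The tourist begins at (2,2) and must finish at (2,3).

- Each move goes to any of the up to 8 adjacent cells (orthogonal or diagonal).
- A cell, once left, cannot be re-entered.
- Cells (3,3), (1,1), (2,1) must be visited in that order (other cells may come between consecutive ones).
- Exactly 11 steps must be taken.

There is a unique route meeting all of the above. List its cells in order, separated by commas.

(2,2), (3,3), (3,4), (2,4), (1,4), (1,3), (1,2), (1,1), (2,1), (3,1), (3,2), (2,3)

The waypoints must appear in the order (3,3), (1,1), (2,1), with no cell reused.
Route from (2,2): down-right to (3,3), right to (3,4), 2× up (reaching (1,4)), 3× left (reaching (1,1)), 2× down (reaching (3,1)), right to (3,2), up-right to (2,3) — 11 moves in all.
Check: order respected (1 at step 1, 2 at step 7, 3 at step 8); 11 moves as required.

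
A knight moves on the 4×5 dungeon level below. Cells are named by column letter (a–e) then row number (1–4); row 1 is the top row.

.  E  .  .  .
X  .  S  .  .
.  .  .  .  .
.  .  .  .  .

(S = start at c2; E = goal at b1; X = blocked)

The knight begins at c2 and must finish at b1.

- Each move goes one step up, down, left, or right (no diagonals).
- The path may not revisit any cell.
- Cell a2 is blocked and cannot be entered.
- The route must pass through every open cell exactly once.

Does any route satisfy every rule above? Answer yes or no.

Cell a1 has only one open neighbour but is neither the start nor the goal, so a Hamiltonian route would have to both enter and leave it through the same neighbour — impossible without revisiting.

no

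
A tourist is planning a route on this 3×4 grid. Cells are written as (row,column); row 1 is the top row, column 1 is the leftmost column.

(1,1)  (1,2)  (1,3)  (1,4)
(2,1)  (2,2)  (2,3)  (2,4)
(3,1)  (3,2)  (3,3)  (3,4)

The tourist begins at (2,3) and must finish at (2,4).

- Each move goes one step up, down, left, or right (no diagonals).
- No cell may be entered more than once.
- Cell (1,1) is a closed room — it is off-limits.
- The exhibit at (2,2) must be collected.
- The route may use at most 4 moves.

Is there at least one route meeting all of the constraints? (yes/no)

no

Exhausting the options from (2,3), every branch either dead-ends against blocked cells, would have to re-enter a cell already used, runs past the 4-move limit, or reaches the goal with a constraint still unmet.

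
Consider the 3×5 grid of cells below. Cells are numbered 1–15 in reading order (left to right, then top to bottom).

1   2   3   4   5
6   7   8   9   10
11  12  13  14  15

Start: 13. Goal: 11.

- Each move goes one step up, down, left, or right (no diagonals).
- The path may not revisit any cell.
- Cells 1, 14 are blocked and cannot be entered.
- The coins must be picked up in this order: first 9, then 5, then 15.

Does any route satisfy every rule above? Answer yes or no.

15 must be visited but has only one open neighbour (10), and it is neither the start nor the goal — the route would have to enter and leave through 10, re-entering it.

no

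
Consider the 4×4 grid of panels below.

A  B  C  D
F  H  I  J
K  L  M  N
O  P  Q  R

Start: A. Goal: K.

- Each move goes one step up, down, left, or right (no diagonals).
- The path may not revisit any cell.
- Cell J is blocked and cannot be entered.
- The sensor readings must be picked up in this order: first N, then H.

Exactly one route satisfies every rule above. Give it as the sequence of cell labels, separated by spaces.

A B C I M N R Q P L H F K

The waypoints must appear in the order N, H, with no cell reused.
Route from A: 2× right (reaching C), 2× down (reaching M), right to N, down to R, 2× left (reaching P), 2× up (reaching H), left to F, down to K — 12 moves in all.
Check: order respected (N at step 5, H at step 10).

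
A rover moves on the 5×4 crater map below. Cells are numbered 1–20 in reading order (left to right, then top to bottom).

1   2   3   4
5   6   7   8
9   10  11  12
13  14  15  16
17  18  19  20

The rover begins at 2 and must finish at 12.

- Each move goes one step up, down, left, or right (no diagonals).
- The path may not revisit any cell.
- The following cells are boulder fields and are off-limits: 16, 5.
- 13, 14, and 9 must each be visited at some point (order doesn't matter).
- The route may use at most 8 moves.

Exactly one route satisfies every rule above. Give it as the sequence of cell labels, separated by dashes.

The 8-move cap with required stops at 13, 14, 9 leaves no slack for detours.
Route from 2: 2× down (reaching 10), left to 9, down to 13, 2× right (reaching 15), up to 11, right to 12 — 8 moves in all.
Check: all required cells visited; 8 ≤ 8 moves.

2 - 6 - 10 - 9 - 13 - 14 - 15 - 11 - 12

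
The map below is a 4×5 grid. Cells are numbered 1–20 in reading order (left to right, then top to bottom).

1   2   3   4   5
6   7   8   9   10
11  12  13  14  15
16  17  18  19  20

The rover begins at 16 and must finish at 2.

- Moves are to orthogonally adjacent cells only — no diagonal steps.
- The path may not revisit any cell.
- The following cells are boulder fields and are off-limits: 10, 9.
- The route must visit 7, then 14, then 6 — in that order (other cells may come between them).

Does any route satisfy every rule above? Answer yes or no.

no

Ignoring the required order, 14 revisit-free routes from 16 to 2 pass through all of 7, 14, and 6; the waypoint orders that occur are 14 → 7 → 6 (8); 14 → 6 → 7 (4); 6 → 7 → 14 (2) — never 7 → 14 → 6.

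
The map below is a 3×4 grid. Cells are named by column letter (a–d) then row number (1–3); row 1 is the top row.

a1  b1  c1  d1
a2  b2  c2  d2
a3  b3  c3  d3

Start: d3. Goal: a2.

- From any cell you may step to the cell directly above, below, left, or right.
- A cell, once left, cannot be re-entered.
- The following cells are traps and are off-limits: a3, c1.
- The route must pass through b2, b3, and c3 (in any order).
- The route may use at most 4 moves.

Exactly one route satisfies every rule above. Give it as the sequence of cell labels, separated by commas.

The 4-move cap with required stops at b2, b3, c3 leaves no slack for detours.
Route from d3: 2× left (reaching b3), up to b2, left to a2 — 4 moves in all.
Check: all required cells visited; 4 ≤ 4 moves.

d3, c3, b3, b2, a2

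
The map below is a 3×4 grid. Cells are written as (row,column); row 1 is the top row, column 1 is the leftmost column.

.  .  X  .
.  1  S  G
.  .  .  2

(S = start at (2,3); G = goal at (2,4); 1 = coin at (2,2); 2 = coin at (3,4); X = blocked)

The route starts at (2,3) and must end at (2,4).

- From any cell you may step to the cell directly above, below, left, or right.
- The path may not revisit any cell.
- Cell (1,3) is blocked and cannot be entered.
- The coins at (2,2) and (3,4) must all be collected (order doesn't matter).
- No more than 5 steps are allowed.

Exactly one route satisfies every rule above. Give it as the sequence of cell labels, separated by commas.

The 5-move cap with required stops at (2,2), (3,4) leaves no slack for detours.
Route from (2,3): left 1 to (2,2), down 1 to (3,2), right 2 to (3,4), up 1 to (2,4) — 5 moves in all.
Check: all required cells visited; 5 ≤ 5 moves.

(2,3), (2,2), (3,2), (3,3), (3,4), (2,4)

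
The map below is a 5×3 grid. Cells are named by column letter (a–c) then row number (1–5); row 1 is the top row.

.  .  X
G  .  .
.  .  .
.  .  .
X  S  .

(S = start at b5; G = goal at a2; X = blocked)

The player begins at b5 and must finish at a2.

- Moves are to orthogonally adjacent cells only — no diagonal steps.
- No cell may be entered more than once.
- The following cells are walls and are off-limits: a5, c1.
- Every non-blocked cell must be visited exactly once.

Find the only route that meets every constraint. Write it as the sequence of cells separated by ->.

b5 -> c5 -> c4 -> b4 -> a4 -> a3 -> b3 -> c3 -> c2 -> b2 -> b1 -> a1 -> a2

Need to visit all 13 open cells exactly once, starting at b5 and ending at a2.
Cell c5 has only two open neighbours (c4 and b5), so the path must pass straight through it: one of those is the cell it's entered from and the other is where it exits.
Route from b5: right 1 to c5, up 1 to c4, left 2 to a4, up 1 to a3, right 2 to c3, up 1 to c2, left 1 to b2, up 1 to b1, left 1 to a1, down 1 to a2 — 12 moves in all.
Check: all 13 open cells covered.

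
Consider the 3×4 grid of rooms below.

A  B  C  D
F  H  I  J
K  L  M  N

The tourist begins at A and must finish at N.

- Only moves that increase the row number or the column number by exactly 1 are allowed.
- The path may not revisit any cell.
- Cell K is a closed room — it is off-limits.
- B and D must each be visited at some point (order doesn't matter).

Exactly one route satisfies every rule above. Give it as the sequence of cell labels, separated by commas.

A, B, C, D, J, N

Moves only go right or down, so the column and row indices never decrease.
Route from A: right 3 to D, down 2 to N — 5 moves in all.
Check: all required cells visited.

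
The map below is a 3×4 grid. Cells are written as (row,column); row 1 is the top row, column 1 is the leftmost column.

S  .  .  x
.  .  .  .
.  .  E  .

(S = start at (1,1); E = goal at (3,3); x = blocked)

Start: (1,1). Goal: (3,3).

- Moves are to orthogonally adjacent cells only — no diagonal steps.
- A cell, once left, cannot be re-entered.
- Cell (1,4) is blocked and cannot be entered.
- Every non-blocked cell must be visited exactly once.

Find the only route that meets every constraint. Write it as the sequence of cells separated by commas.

(1,1), (2,1), (3,1), (3,2), (2,2), (1,2), (1,3), (2,3), (2,4), (3,4), (3,3)

Need to visit all 11 open cells exactly once, starting at (1,1) and ending at (3,3).
Cell (2,4) has only two open neighbours ((3,4) and (2,3)), so the path must pass straight through it: one of those is the cell it's entered from and the other is where it exits.
Route from (1,1): down 2 to (3,1), right 1 to (3,2), up 2 to (1,2), right 1 to (1,3), down 1 to (2,3), right 1 to (2,4), down 1 to (3,4), left 1 to (3,3) — 10 moves in all.
Check: all 11 open cells covered.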